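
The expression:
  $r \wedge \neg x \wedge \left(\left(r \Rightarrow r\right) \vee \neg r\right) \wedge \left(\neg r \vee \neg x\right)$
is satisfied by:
  {r: True, x: False}


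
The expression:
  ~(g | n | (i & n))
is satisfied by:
  {n: False, g: False}


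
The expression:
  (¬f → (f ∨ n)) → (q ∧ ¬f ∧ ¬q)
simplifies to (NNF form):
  ¬f ∧ ¬n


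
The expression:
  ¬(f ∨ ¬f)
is never true.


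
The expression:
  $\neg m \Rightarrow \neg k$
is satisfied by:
  {m: True, k: False}
  {k: False, m: False}
  {k: True, m: True}


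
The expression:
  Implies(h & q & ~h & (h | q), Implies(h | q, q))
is always true.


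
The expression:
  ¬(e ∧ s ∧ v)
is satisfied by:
  {s: False, v: False, e: False}
  {e: True, s: False, v: False}
  {v: True, s: False, e: False}
  {e: True, v: True, s: False}
  {s: True, e: False, v: False}
  {e: True, s: True, v: False}
  {v: True, s: True, e: False}


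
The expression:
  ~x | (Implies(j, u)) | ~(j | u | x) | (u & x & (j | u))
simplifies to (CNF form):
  u | ~j | ~x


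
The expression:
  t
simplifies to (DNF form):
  t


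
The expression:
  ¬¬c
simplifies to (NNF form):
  c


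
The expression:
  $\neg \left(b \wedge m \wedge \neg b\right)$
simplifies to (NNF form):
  $\text{True}$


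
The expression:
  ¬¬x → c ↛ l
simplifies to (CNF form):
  (c ∨ ¬x) ∧ (¬l ∨ ¬x)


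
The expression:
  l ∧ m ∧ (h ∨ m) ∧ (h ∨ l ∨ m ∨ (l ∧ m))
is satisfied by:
  {m: True, l: True}


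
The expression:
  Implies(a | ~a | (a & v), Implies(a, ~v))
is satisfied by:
  {v: False, a: False}
  {a: True, v: False}
  {v: True, a: False}


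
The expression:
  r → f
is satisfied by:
  {f: True, r: False}
  {r: False, f: False}
  {r: True, f: True}


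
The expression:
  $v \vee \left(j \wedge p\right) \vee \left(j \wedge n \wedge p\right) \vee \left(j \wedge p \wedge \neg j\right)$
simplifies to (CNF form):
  $\left(j \vee v\right) \wedge \left(p \vee v\right)$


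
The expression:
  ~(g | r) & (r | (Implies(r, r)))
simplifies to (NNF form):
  ~g & ~r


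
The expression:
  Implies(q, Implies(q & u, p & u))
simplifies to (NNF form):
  p | ~q | ~u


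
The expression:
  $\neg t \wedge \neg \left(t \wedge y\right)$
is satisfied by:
  {t: False}


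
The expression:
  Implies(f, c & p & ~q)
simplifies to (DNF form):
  ~f | (c & p & ~q)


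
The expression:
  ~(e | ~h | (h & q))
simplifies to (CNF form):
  h & ~e & ~q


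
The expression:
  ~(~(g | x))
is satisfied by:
  {x: True, g: True}
  {x: True, g: False}
  {g: True, x: False}


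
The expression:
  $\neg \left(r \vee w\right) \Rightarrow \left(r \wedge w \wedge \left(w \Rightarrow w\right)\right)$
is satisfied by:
  {r: True, w: True}
  {r: True, w: False}
  {w: True, r: False}


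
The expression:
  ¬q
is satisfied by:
  {q: False}


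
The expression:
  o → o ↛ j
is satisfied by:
  {o: False, j: False}
  {j: True, o: False}
  {o: True, j: False}


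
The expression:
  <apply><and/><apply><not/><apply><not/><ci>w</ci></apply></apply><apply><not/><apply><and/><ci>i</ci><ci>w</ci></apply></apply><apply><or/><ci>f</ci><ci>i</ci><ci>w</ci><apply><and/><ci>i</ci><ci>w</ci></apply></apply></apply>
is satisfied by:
  {w: True, i: False}


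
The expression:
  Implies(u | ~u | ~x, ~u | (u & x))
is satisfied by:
  {x: True, u: False}
  {u: False, x: False}
  {u: True, x: True}


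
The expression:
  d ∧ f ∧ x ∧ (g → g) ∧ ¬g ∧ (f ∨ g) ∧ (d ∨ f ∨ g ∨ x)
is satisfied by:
  {f: True, d: True, x: True, g: False}


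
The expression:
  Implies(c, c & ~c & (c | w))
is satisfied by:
  {c: False}


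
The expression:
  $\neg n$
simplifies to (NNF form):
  $\neg n$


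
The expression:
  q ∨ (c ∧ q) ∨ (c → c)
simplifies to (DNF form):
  True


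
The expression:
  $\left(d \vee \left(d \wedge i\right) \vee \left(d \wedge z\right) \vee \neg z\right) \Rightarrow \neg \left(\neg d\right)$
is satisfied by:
  {d: True, z: True}
  {d: True, z: False}
  {z: True, d: False}


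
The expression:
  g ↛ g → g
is always true.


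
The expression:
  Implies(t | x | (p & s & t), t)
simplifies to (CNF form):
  t | ~x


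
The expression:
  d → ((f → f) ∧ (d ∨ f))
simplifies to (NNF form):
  True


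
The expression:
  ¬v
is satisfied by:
  {v: False}


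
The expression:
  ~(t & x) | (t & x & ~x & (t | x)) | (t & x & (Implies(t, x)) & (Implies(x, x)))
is always true.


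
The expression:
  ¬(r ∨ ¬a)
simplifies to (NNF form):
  a ∧ ¬r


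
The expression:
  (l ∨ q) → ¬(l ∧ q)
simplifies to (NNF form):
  ¬l ∨ ¬q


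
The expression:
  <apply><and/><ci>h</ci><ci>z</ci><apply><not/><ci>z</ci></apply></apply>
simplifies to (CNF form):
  <false/>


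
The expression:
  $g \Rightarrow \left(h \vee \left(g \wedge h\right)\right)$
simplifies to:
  $h \vee \neg g$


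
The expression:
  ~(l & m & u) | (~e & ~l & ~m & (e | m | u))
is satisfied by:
  {l: False, m: False, u: False}
  {u: True, l: False, m: False}
  {m: True, l: False, u: False}
  {u: True, m: True, l: False}
  {l: True, u: False, m: False}
  {u: True, l: True, m: False}
  {m: True, l: True, u: False}


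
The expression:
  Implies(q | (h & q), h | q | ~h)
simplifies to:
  True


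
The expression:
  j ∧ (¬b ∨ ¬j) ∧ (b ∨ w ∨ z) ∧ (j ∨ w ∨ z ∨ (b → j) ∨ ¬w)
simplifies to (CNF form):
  j ∧ ¬b ∧ (w ∨ z)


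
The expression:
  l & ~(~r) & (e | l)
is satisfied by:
  {r: True, l: True}


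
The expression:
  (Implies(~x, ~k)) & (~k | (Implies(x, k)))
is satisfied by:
  {x: True, k: False}
  {k: False, x: False}
  {k: True, x: True}


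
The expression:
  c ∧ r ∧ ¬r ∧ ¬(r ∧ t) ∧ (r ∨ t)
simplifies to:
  False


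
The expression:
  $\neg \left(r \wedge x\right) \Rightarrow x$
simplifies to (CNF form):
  $x$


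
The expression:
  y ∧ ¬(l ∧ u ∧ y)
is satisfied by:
  {y: True, l: False, u: False}
  {u: True, y: True, l: False}
  {l: True, y: True, u: False}


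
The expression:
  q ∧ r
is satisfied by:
  {r: True, q: True}


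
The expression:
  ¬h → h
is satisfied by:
  {h: True}


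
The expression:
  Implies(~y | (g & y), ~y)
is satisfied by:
  {g: False, y: False}
  {y: True, g: False}
  {g: True, y: False}


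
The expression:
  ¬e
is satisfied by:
  {e: False}


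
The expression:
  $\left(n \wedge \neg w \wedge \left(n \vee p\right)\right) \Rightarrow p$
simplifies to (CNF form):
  $p \vee w \vee \neg n$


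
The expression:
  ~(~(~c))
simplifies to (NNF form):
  ~c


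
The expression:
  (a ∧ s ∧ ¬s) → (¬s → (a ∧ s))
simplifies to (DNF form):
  True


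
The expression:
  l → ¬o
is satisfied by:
  {l: False, o: False}
  {o: True, l: False}
  {l: True, o: False}


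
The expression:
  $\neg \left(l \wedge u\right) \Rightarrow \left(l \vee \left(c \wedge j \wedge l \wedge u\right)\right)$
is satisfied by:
  {l: True}


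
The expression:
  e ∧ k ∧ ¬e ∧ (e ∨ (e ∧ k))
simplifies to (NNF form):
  False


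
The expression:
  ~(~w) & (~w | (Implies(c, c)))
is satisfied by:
  {w: True}


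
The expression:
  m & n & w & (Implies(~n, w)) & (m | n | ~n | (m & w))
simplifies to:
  m & n & w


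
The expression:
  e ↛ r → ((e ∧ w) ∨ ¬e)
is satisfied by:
  {r: True, w: True, e: False}
  {r: True, e: False, w: False}
  {w: True, e: False, r: False}
  {w: False, e: False, r: False}
  {r: True, w: True, e: True}
  {r: True, e: True, w: False}
  {w: True, e: True, r: False}


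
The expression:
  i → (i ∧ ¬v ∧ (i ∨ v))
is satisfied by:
  {v: False, i: False}
  {i: True, v: False}
  {v: True, i: False}


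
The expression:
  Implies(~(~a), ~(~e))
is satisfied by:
  {e: True, a: False}
  {a: False, e: False}
  {a: True, e: True}


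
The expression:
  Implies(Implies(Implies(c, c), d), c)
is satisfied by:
  {c: True, d: False}
  {d: False, c: False}
  {d: True, c: True}


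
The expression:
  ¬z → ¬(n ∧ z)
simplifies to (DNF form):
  True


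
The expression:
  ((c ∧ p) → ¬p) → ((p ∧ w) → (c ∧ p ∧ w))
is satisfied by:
  {c: True, p: False, w: False}
  {p: False, w: False, c: False}
  {w: True, c: True, p: False}
  {w: True, p: False, c: False}
  {c: True, p: True, w: False}
  {p: True, c: False, w: False}
  {w: True, p: True, c: True}


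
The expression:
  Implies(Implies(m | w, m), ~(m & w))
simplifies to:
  ~m | ~w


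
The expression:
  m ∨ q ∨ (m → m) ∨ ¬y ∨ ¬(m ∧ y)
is always true.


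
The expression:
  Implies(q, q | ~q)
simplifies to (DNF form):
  True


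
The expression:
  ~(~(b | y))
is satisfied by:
  {y: True, b: True}
  {y: True, b: False}
  {b: True, y: False}


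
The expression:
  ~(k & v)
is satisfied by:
  {k: False, v: False}
  {v: True, k: False}
  {k: True, v: False}


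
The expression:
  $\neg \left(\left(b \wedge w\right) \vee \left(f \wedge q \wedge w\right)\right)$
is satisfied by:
  {q: False, w: False, b: False, f: False}
  {f: True, q: False, w: False, b: False}
  {q: True, f: False, w: False, b: False}
  {f: True, q: True, w: False, b: False}
  {b: True, f: False, q: False, w: False}
  {f: True, b: True, q: False, w: False}
  {b: True, q: True, f: False, w: False}
  {f: True, b: True, q: True, w: False}
  {w: True, b: False, q: False, f: False}
  {w: True, f: True, b: False, q: False}
  {w: True, q: True, b: False, f: False}


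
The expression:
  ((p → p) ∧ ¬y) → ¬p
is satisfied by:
  {y: True, p: False}
  {p: False, y: False}
  {p: True, y: True}


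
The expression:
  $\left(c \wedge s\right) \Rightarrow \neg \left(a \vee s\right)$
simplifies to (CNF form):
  $\neg c \vee \neg s$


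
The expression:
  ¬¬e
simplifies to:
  e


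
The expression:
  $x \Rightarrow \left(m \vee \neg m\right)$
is always true.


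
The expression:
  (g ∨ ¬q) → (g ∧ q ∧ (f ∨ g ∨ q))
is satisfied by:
  {q: True}


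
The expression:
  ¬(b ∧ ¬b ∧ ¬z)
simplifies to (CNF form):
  True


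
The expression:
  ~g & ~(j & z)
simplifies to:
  ~g & (~j | ~z)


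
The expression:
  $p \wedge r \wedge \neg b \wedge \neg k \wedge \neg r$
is never true.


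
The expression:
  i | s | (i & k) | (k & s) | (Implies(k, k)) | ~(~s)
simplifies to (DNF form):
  True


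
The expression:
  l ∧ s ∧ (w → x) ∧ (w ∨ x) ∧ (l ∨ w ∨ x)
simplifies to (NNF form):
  l ∧ s ∧ x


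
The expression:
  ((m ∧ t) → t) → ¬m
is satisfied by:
  {m: False}


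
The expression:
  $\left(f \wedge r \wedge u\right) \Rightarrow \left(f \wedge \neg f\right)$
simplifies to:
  $\neg f \vee \neg r \vee \neg u$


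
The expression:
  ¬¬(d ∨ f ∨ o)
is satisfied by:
  {d: True, o: True, f: True}
  {d: True, o: True, f: False}
  {d: True, f: True, o: False}
  {d: True, f: False, o: False}
  {o: True, f: True, d: False}
  {o: True, f: False, d: False}
  {f: True, o: False, d: False}


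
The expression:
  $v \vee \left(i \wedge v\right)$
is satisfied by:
  {v: True}


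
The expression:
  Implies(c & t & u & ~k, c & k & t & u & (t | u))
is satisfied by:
  {k: True, u: False, c: False, t: False}
  {k: False, u: False, c: False, t: False}
  {k: True, t: True, u: False, c: False}
  {t: True, k: False, u: False, c: False}
  {k: True, c: True, t: False, u: False}
  {c: True, t: False, u: False, k: False}
  {k: True, t: True, c: True, u: False}
  {t: True, c: True, k: False, u: False}
  {k: True, u: True, t: False, c: False}
  {u: True, t: False, c: False, k: False}
  {k: True, t: True, u: True, c: False}
  {t: True, u: True, k: False, c: False}
  {k: True, c: True, u: True, t: False}
  {c: True, u: True, t: False, k: False}
  {k: True, t: True, c: True, u: True}


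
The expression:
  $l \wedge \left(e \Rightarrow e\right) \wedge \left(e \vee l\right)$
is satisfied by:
  {l: True}


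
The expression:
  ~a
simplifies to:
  ~a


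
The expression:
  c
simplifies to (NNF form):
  c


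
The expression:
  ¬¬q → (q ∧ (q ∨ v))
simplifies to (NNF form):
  True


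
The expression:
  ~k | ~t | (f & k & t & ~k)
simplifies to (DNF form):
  ~k | ~t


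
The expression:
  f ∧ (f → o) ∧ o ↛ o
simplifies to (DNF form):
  False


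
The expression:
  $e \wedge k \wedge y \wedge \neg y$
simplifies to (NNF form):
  $\text{False}$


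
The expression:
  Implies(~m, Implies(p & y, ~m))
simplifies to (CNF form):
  True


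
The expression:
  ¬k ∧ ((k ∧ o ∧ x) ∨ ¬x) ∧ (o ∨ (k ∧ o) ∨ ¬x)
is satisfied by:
  {x: False, k: False}


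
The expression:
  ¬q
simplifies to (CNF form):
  ¬q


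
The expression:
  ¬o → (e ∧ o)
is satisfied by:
  {o: True}


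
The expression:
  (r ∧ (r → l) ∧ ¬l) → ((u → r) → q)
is always true.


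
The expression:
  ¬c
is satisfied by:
  {c: False}


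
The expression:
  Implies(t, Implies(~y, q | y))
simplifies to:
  q | y | ~t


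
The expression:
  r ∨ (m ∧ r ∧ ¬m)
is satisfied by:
  {r: True}


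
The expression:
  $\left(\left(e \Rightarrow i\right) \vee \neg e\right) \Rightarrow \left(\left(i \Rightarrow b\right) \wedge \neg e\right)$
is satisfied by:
  {b: True, e: False, i: False}
  {e: False, i: False, b: False}
  {b: True, e: True, i: False}
  {e: True, b: False, i: False}
  {i: True, b: True, e: False}


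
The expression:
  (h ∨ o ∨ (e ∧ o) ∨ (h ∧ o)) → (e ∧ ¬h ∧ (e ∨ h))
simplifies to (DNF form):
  (e ∧ ¬h) ∨ (¬h ∧ ¬o)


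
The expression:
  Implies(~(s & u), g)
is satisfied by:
  {g: True, s: True, u: True}
  {g: True, s: True, u: False}
  {g: True, u: True, s: False}
  {g: True, u: False, s: False}
  {s: True, u: True, g: False}


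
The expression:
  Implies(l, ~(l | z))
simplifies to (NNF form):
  ~l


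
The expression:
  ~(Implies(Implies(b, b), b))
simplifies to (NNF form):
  ~b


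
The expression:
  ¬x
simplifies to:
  ¬x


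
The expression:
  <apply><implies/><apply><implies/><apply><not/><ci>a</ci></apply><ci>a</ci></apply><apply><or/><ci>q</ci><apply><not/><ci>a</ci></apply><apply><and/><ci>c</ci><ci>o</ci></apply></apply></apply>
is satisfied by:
  {q: True, c: True, o: True, a: False}
  {q: True, c: True, o: False, a: False}
  {q: True, o: True, c: False, a: False}
  {q: True, o: False, c: False, a: False}
  {c: True, o: True, q: False, a: False}
  {c: True, o: False, q: False, a: False}
  {o: True, q: False, c: False, a: False}
  {o: False, q: False, c: False, a: False}
  {a: True, q: True, c: True, o: True}
  {a: True, q: True, c: True, o: False}
  {a: True, q: True, o: True, c: False}
  {a: True, q: True, o: False, c: False}
  {a: True, c: True, o: True, q: False}


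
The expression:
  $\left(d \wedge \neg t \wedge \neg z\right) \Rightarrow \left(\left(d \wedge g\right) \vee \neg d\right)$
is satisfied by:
  {t: True, g: True, z: True, d: False}
  {t: True, g: True, z: False, d: False}
  {t: True, z: True, g: False, d: False}
  {t: True, z: False, g: False, d: False}
  {g: True, z: True, t: False, d: False}
  {g: True, z: False, t: False, d: False}
  {z: True, t: False, g: False, d: False}
  {z: False, t: False, g: False, d: False}
  {d: True, t: True, g: True, z: True}
  {d: True, t: True, g: True, z: False}
  {d: True, t: True, z: True, g: False}
  {d: True, t: True, z: False, g: False}
  {d: True, g: True, z: True, t: False}
  {d: True, g: True, z: False, t: False}
  {d: True, z: True, g: False, t: False}


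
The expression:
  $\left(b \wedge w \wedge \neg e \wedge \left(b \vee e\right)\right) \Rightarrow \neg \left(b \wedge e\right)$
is always true.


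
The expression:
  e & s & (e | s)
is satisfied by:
  {e: True, s: True}


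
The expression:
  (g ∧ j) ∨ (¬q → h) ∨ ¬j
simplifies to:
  g ∨ h ∨ q ∨ ¬j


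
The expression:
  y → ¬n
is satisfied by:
  {y: False, n: False}
  {n: True, y: False}
  {y: True, n: False}


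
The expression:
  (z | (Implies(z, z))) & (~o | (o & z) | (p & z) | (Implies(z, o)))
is always true.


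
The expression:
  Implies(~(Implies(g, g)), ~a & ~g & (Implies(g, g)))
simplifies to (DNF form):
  True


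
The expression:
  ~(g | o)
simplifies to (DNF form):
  ~g & ~o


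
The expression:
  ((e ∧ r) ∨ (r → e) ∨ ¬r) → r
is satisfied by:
  {r: True}


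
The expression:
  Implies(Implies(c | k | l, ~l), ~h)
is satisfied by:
  {l: True, h: False}
  {h: False, l: False}
  {h: True, l: True}


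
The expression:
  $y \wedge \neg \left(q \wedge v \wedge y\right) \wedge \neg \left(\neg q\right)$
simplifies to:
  $q \wedge y \wedge \neg v$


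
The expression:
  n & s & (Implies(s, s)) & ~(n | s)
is never true.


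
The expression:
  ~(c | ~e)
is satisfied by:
  {e: True, c: False}


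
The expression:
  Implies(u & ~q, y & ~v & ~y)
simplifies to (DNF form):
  q | ~u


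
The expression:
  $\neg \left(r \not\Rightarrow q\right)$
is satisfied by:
  {q: True, r: False}
  {r: False, q: False}
  {r: True, q: True}


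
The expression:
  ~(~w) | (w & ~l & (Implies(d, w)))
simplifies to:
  w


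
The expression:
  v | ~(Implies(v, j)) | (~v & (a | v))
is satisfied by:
  {a: True, v: True}
  {a: True, v: False}
  {v: True, a: False}


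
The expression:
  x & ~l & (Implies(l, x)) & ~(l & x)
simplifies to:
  x & ~l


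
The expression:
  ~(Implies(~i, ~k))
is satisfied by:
  {k: True, i: False}


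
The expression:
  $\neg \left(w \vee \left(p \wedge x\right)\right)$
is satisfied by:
  {w: False, p: False, x: False}
  {x: True, w: False, p: False}
  {p: True, w: False, x: False}


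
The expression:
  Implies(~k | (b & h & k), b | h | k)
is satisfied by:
  {b: True, k: True, h: True}
  {b: True, k: True, h: False}
  {b: True, h: True, k: False}
  {b: True, h: False, k: False}
  {k: True, h: True, b: False}
  {k: True, h: False, b: False}
  {h: True, k: False, b: False}


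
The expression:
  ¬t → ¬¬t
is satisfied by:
  {t: True}


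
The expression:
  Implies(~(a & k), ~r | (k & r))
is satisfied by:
  {k: True, r: False}
  {r: False, k: False}
  {r: True, k: True}


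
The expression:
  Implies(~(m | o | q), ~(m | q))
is always true.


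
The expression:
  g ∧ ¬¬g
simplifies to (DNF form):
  g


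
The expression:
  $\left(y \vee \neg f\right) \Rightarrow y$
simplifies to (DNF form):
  $f \vee y$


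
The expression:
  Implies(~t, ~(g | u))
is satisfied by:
  {t: True, u: False, g: False}
  {t: True, g: True, u: False}
  {t: True, u: True, g: False}
  {t: True, g: True, u: True}
  {g: False, u: False, t: False}


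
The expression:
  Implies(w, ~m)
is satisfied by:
  {w: False, m: False}
  {m: True, w: False}
  {w: True, m: False}


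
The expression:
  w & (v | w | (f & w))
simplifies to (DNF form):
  w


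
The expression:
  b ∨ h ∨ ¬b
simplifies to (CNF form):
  True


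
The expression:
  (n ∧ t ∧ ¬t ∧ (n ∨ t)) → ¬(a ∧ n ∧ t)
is always true.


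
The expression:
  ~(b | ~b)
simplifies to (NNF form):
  False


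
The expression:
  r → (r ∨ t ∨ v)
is always true.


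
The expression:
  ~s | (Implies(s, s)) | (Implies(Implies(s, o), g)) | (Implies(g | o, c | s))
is always true.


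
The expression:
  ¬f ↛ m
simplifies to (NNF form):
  m ∨ ¬f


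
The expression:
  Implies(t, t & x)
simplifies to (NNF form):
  x | ~t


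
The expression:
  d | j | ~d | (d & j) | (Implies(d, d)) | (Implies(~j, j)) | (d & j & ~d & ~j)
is always true.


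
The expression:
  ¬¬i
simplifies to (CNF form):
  i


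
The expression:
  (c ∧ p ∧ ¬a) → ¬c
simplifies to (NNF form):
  a ∨ ¬c ∨ ¬p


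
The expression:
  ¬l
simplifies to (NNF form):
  ¬l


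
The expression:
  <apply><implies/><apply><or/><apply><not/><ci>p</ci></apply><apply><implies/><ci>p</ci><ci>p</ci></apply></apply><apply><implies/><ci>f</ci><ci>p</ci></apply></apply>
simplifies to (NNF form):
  <apply><or/><ci>p</ci><apply><not/><ci>f</ci></apply></apply>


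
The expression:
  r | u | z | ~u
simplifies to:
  True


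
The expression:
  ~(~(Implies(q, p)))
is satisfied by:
  {p: True, q: False}
  {q: False, p: False}
  {q: True, p: True}


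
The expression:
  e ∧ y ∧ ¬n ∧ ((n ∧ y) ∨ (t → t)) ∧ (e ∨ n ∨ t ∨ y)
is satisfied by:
  {e: True, y: True, n: False}


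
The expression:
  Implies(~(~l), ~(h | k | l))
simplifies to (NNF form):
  ~l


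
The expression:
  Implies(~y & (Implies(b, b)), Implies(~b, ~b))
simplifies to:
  True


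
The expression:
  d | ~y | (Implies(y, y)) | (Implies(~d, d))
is always true.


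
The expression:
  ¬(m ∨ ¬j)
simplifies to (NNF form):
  j ∧ ¬m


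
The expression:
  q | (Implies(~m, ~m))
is always true.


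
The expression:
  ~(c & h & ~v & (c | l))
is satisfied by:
  {v: True, h: False, c: False}
  {h: False, c: False, v: False}
  {v: True, c: True, h: False}
  {c: True, h: False, v: False}
  {v: True, h: True, c: False}
  {h: True, v: False, c: False}
  {v: True, c: True, h: True}


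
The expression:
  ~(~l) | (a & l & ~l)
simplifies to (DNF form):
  l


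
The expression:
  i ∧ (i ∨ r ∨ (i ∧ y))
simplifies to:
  i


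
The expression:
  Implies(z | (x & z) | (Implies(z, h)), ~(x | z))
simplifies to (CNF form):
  ~x & ~z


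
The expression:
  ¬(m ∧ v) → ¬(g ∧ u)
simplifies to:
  (m ∧ v) ∨ ¬g ∨ ¬u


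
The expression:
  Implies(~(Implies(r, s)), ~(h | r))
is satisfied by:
  {s: True, r: False}
  {r: False, s: False}
  {r: True, s: True}


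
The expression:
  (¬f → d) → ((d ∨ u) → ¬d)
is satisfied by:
  {d: False}


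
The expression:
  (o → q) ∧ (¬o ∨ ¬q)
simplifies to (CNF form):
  ¬o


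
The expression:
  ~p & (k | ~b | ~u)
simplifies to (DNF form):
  (k & ~p) | (~b & ~p) | (~p & ~u)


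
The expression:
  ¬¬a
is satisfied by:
  {a: True}


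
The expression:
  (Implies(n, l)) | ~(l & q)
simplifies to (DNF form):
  True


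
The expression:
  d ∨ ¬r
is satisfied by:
  {d: True, r: False}
  {r: False, d: False}
  {r: True, d: True}


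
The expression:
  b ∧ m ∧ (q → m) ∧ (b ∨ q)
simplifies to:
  b ∧ m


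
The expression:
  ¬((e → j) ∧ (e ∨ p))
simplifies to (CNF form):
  (e ∨ ¬e) ∧ (e ∨ ¬p) ∧ (¬e ∨ ¬j) ∧ (¬j ∨ ¬p)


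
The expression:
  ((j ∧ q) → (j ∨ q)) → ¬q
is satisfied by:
  {q: False}


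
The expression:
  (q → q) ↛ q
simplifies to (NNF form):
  ¬q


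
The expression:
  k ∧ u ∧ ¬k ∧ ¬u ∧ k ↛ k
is never true.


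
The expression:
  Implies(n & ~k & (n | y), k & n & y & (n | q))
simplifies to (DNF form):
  k | ~n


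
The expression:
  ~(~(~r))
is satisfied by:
  {r: False}


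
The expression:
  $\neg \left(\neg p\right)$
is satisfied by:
  {p: True}


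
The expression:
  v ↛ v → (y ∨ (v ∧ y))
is always true.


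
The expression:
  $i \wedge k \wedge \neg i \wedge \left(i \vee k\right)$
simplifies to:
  $\text{False}$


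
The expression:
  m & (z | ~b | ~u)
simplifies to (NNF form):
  m & (z | ~b | ~u)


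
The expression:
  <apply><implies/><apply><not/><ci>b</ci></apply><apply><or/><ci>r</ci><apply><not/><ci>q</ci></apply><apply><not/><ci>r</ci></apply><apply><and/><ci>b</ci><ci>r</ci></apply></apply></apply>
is always true.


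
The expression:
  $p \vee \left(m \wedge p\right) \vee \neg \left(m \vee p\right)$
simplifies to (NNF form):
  $p \vee \neg m$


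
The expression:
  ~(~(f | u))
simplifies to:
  f | u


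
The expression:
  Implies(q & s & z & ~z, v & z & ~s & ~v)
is always true.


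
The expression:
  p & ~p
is never true.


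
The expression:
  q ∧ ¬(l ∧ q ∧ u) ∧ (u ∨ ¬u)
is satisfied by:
  {q: True, l: False, u: False}
  {u: True, q: True, l: False}
  {l: True, q: True, u: False}


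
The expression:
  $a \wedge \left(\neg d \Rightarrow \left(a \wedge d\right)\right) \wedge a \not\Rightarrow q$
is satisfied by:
  {a: True, d: True, q: False}


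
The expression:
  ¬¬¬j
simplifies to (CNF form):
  ¬j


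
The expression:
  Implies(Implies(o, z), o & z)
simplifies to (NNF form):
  o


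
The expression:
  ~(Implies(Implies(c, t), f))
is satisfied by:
  {t: True, c: False, f: False}
  {c: False, f: False, t: False}
  {t: True, c: True, f: False}


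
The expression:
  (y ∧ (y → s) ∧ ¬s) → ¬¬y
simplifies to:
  True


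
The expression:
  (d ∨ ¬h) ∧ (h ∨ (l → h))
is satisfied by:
  {d: True, l: False, h: False}
  {l: False, h: False, d: False}
  {d: True, h: True, l: False}
  {d: True, l: True, h: True}


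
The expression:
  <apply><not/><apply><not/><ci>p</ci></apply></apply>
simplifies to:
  <ci>p</ci>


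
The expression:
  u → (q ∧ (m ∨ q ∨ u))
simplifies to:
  q ∨ ¬u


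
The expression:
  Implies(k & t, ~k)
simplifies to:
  ~k | ~t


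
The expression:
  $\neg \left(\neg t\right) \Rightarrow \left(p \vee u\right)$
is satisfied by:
  {u: True, p: True, t: False}
  {u: True, p: False, t: False}
  {p: True, u: False, t: False}
  {u: False, p: False, t: False}
  {u: True, t: True, p: True}
  {u: True, t: True, p: False}
  {t: True, p: True, u: False}


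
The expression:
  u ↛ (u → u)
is never true.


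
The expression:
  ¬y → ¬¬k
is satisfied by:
  {y: True, k: True}
  {y: True, k: False}
  {k: True, y: False}


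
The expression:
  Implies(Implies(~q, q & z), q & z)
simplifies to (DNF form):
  z | ~q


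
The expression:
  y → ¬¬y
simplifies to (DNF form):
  True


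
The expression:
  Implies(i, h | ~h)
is always true.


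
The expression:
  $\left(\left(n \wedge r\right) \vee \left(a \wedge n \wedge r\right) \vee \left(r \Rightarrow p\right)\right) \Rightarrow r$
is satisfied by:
  {r: True}


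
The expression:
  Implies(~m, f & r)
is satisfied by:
  {m: True, f: True, r: True}
  {m: True, f: True, r: False}
  {m: True, r: True, f: False}
  {m: True, r: False, f: False}
  {f: True, r: True, m: False}


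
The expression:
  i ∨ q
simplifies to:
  i ∨ q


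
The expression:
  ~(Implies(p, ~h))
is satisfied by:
  {h: True, p: True}


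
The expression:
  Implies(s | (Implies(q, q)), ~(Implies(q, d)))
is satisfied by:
  {q: True, d: False}


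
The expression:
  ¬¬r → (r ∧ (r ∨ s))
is always true.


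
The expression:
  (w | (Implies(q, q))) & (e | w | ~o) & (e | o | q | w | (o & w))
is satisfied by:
  {w: True, e: True, q: True, o: False}
  {w: True, e: True, q: False, o: False}
  {o: True, w: True, e: True, q: True}
  {o: True, w: True, e: True, q: False}
  {w: True, q: True, e: False, o: False}
  {w: True, q: False, e: False, o: False}
  {w: True, o: True, q: True, e: False}
  {w: True, o: True, q: False, e: False}
  {e: True, q: True, w: False, o: False}
  {e: True, w: False, q: False, o: False}
  {o: True, e: True, q: True, w: False}
  {o: True, e: True, w: False, q: False}
  {q: True, w: False, e: False, o: False}


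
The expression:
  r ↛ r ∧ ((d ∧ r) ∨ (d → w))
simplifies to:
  False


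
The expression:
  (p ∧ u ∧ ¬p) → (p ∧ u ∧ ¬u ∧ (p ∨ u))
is always true.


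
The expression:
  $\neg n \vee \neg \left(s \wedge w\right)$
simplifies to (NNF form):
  $\neg n \vee \neg s \vee \neg w$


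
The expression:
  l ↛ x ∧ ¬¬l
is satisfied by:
  {l: True, x: False}


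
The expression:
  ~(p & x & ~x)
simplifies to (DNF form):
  True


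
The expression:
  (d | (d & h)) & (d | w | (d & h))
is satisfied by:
  {d: True}


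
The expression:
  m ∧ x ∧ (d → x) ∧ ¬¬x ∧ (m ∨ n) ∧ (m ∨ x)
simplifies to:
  m ∧ x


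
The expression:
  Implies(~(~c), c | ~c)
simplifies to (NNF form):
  True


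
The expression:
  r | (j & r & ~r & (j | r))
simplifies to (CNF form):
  r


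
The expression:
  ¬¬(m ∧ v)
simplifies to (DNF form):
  m ∧ v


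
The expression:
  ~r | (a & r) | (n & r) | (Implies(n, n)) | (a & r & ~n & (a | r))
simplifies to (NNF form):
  True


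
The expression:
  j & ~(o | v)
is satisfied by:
  {j: True, v: False, o: False}


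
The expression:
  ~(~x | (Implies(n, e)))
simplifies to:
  n & x & ~e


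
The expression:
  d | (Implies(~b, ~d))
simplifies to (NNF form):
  True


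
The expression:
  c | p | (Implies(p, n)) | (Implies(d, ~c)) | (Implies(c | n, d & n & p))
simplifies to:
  True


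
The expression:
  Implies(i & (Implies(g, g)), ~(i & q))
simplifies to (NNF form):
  ~i | ~q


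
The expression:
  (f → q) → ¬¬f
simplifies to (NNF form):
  f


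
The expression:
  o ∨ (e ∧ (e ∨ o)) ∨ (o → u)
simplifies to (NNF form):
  True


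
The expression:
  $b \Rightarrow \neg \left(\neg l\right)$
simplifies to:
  $l \vee \neg b$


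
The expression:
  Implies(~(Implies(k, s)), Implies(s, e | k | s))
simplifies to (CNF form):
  True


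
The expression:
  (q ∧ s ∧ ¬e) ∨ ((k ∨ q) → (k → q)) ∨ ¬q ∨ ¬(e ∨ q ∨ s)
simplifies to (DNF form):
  True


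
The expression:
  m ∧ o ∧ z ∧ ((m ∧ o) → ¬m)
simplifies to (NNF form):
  False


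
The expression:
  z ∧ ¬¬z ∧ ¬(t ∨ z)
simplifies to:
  False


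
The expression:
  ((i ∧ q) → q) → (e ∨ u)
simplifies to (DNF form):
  e ∨ u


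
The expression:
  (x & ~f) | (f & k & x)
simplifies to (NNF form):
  x & (k | ~f)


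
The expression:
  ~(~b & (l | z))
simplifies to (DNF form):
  b | (~l & ~z)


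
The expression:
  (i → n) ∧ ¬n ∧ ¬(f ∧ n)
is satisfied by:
  {n: False, i: False}


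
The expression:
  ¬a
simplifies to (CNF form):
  ¬a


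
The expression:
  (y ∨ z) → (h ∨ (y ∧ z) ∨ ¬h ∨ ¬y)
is always true.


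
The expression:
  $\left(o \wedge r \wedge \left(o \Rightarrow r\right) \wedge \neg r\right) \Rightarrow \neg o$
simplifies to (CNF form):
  $\text{True}$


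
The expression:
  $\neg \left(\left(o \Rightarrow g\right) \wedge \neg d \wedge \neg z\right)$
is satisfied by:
  {d: True, o: True, z: True, g: False}
  {d: True, z: True, g: False, o: False}
  {d: True, o: True, z: True, g: True}
  {d: True, z: True, g: True, o: False}
  {d: True, o: True, g: False, z: False}
  {d: True, g: False, z: False, o: False}
  {d: True, o: True, g: True, z: False}
  {d: True, g: True, z: False, o: False}
  {o: True, z: True, g: False, d: False}
  {z: True, o: False, g: False, d: False}
  {o: True, z: True, g: True, d: False}
  {z: True, g: True, o: False, d: False}
  {o: True, g: False, z: False, d: False}


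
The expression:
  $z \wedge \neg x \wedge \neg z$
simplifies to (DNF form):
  $\text{False}$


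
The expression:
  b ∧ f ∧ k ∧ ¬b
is never true.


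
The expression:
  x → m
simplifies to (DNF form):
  m ∨ ¬x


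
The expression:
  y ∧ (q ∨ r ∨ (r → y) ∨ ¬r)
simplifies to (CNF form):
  y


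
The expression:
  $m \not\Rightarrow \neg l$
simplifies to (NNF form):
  $l \wedge m$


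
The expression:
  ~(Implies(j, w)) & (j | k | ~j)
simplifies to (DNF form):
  j & ~w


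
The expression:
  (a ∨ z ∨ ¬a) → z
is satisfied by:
  {z: True}


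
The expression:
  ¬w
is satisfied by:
  {w: False}


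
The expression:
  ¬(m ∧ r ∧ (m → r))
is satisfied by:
  {m: False, r: False}
  {r: True, m: False}
  {m: True, r: False}


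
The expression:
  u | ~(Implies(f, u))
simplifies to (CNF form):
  f | u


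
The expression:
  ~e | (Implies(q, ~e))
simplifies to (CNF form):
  ~e | ~q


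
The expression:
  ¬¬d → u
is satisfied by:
  {u: True, d: False}
  {d: False, u: False}
  {d: True, u: True}


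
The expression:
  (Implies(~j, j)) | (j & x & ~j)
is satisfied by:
  {j: True}


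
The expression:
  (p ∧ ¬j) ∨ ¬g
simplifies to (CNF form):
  (p ∨ ¬g) ∧ (¬g ∨ ¬j)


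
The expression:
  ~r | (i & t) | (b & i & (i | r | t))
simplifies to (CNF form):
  (i | ~r) & (b | i | ~r) & (b | t | ~r) & (i | t | ~r)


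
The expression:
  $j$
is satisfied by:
  {j: True}


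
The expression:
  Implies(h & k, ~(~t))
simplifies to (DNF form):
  t | ~h | ~k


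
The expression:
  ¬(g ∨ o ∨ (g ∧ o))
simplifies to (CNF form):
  ¬g ∧ ¬o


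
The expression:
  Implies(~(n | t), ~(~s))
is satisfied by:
  {n: True, t: True, s: True}
  {n: True, t: True, s: False}
  {n: True, s: True, t: False}
  {n: True, s: False, t: False}
  {t: True, s: True, n: False}
  {t: True, s: False, n: False}
  {s: True, t: False, n: False}


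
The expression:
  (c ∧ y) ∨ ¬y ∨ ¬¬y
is always true.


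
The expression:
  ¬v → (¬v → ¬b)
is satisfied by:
  {v: True, b: False}
  {b: False, v: False}
  {b: True, v: True}


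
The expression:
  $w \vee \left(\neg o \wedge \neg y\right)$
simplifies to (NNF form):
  $w \vee \left(\neg o \wedge \neg y\right)$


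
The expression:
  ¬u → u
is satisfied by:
  {u: True}


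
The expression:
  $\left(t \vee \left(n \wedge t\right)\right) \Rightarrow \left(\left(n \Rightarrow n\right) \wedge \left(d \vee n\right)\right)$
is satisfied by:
  {n: True, d: True, t: False}
  {n: True, t: False, d: False}
  {d: True, t: False, n: False}
  {d: False, t: False, n: False}
  {n: True, d: True, t: True}
  {n: True, t: True, d: False}
  {d: True, t: True, n: False}


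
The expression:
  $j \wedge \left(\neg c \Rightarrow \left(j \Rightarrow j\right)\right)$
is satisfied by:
  {j: True}


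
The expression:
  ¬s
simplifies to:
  ¬s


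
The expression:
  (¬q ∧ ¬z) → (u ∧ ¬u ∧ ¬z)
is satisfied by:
  {q: True, z: True}
  {q: True, z: False}
  {z: True, q: False}


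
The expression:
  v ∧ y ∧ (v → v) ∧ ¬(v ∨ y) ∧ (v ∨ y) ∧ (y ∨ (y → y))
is never true.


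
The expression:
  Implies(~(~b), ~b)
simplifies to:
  ~b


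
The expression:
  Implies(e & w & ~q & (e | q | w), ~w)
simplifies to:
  q | ~e | ~w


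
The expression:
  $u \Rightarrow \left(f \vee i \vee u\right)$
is always true.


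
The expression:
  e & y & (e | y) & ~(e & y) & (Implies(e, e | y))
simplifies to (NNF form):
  False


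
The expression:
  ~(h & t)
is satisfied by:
  {h: False, t: False}
  {t: True, h: False}
  {h: True, t: False}


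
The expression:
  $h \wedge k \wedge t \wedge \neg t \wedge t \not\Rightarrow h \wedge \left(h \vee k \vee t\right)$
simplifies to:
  $\text{False}$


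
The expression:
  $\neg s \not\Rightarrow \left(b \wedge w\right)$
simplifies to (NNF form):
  $\neg s \wedge \left(\neg b \vee \neg w\right)$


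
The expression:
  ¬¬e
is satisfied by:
  {e: True}


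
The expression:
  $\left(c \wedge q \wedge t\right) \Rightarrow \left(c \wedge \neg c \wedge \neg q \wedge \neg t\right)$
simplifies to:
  $\neg c \vee \neg q \vee \neg t$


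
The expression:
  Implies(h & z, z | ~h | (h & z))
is always true.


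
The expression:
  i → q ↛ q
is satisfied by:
  {i: False}


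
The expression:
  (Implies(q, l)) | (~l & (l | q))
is always true.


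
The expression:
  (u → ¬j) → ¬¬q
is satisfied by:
  {q: True, j: True, u: True}
  {q: True, j: True, u: False}
  {q: True, u: True, j: False}
  {q: True, u: False, j: False}
  {j: True, u: True, q: False}


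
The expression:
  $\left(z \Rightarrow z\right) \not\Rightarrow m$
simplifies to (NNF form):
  $\neg m$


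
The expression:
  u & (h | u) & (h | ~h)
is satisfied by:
  {u: True}


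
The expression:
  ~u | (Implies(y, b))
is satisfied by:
  {b: True, u: False, y: False}
  {u: False, y: False, b: False}
  {b: True, y: True, u: False}
  {y: True, u: False, b: False}
  {b: True, u: True, y: False}
  {u: True, b: False, y: False}
  {b: True, y: True, u: True}


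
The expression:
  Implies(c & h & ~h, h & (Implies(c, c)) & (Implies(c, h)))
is always true.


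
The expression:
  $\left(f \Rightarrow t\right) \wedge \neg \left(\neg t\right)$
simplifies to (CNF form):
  $t$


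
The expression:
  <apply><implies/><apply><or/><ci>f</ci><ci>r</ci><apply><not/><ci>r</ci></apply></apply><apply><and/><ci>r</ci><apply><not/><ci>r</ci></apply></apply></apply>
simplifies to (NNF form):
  <false/>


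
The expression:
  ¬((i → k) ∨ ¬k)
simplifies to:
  False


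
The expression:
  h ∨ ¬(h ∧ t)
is always true.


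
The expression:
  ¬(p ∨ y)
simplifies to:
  ¬p ∧ ¬y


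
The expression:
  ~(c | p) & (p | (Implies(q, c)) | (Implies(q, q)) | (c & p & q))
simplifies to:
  ~c & ~p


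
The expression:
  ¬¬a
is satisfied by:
  {a: True}


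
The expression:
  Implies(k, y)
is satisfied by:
  {y: True, k: False}
  {k: False, y: False}
  {k: True, y: True}


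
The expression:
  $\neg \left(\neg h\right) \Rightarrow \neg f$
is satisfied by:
  {h: False, f: False}
  {f: True, h: False}
  {h: True, f: False}


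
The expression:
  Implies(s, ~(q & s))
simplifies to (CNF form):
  ~q | ~s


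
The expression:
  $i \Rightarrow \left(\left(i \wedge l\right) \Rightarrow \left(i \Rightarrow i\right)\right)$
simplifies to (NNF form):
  $\text{True}$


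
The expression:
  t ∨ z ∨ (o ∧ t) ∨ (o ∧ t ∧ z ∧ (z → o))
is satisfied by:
  {t: True, z: True}
  {t: True, z: False}
  {z: True, t: False}


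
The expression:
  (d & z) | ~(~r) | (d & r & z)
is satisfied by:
  {r: True, d: True, z: True}
  {r: True, d: True, z: False}
  {r: True, z: True, d: False}
  {r: True, z: False, d: False}
  {d: True, z: True, r: False}


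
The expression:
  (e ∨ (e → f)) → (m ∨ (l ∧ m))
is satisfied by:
  {m: True}


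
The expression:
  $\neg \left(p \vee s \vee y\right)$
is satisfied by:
  {y: False, p: False, s: False}


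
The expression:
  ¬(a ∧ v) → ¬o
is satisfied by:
  {a: True, v: True, o: False}
  {a: True, v: False, o: False}
  {v: True, a: False, o: False}
  {a: False, v: False, o: False}
  {a: True, o: True, v: True}


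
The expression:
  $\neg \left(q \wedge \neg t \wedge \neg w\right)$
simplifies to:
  $t \vee w \vee \neg q$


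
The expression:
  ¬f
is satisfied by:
  {f: False}
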